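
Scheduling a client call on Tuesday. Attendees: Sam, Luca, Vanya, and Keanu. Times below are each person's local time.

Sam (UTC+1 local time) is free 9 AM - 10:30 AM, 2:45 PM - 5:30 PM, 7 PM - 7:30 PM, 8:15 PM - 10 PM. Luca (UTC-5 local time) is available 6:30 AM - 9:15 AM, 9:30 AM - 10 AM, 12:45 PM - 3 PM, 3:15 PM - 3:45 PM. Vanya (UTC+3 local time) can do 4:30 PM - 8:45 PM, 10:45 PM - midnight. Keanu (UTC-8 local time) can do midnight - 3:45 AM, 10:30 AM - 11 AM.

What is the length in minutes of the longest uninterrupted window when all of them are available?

Sam in UTC: 08:00-09:30, 13:45-16:30, 18:00-18:30, 19:15-21:00 (subtract 1h to convert from UTC+1).
Luca in UTC: 11:30-14:15, 14:30-15:00, 17:45-20:00, 20:15-20:45 (add 5h to convert from UTC-5).
Vanya in UTC: 13:30-17:45, 19:45-21:00 (subtract 3h to convert from UTC+3).
Keanu in UTC: 08:00-11:45, 18:30-19:00 (add 8h to convert from UTC-8).
Sam ∩ Luca: 13:45-14:15, 14:30-15:00, 18:00-18:30, 19:15-20:00, 20:15-20:45.
Sam ∩ Luca ∩ Vanya: 13:45-14:15, 14:30-15:00, 19:45-20:00, 20:15-20:45.
Sam ∩ Luca ∩ Vanya ∩ Keanu: ∅.
There is no time when everyone is free.
No common window exists, so the longest block is 0 minutes.

0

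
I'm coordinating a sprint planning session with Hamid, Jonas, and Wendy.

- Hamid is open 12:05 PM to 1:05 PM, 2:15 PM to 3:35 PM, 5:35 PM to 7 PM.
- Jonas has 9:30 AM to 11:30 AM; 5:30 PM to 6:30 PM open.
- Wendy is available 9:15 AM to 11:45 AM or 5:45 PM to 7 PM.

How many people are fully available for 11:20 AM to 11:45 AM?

1

Wendy can make the full 11:20-11:45 slot — that's 1.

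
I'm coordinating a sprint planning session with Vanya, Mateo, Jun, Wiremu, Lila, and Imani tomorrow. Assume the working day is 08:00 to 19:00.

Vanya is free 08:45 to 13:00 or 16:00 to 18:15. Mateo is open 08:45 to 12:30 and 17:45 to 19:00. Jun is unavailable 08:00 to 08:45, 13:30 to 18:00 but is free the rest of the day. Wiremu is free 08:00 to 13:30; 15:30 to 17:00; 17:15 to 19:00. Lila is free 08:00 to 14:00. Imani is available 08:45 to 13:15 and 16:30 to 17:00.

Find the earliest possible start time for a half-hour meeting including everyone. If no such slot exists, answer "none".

Vanya free: 08:45-13:00, 16:00-18:15.
Mateo free: 08:45-12:30, 17:45-19:00.
Jun free: 08:45-13:30, 18:00-19:00 (invert busy blocks within the working day).
Wiremu free: 08:00-13:30, 15:30-17:00, 17:15-19:00.
Lila free: 08:00-14:00.
Imani free: 08:45-13:15, 16:30-17:00.
Vanya ∩ Mateo: 08:45-12:30, 17:45-18:15.
Vanya ∩ Mateo ∩ Jun: 08:45-12:30, 18:00-18:15.
Vanya ∩ Mateo ∩ Jun ∩ Wiremu: 08:45-12:30, 18:00-18:15.
Vanya ∩ Mateo ∩ Jun ∩ Wiremu ∩ Lila: 08:45-12:30.
Vanya ∩ Mateo ∩ Jun ∩ Wiremu ∩ Lila ∩ Imani: 08:45-12:30.
The first common window of at least 30 minutes is 08:45-12:30, so the earliest start is 08:45.

08:45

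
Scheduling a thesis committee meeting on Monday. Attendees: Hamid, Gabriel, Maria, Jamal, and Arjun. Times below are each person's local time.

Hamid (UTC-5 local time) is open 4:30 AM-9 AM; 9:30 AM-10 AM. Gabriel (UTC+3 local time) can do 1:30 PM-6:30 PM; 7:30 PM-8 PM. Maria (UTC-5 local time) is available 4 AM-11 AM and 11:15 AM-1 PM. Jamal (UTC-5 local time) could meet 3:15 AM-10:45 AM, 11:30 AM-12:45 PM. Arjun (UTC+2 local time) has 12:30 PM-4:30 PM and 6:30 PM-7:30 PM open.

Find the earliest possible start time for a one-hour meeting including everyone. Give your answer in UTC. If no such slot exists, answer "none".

Hamid in UTC: 09:30-14:00, 14:30-15:00 (add 5h to convert from UTC-5).
Gabriel in UTC: 10:30-15:30, 16:30-17:00 (subtract 3h to convert from UTC+3).
Maria in UTC: 09:00-16:00, 16:15-18:00 (add 5h to convert from UTC-5).
Jamal in UTC: 08:15-15:45, 16:30-17:45 (add 5h to convert from UTC-5).
Arjun in UTC: 10:30-14:30, 16:30-17:30 (subtract 2h to convert from UTC+2).
Hamid ∩ Gabriel: 10:30-14:00, 14:30-15:00.
Hamid ∩ Gabriel ∩ Maria: 10:30-14:00, 14:30-15:00.
Hamid ∩ Gabriel ∩ Maria ∩ Jamal: 10:30-14:00, 14:30-15:00.
Hamid ∩ Gabriel ∩ Maria ∩ Jamal ∩ Arjun: 10:30-14:00.
So the common availability across everyone is 10:30-14:00.
The first common window of at least 60 minutes is 10:30-14:00, so the earliest start is 10:30.

10:30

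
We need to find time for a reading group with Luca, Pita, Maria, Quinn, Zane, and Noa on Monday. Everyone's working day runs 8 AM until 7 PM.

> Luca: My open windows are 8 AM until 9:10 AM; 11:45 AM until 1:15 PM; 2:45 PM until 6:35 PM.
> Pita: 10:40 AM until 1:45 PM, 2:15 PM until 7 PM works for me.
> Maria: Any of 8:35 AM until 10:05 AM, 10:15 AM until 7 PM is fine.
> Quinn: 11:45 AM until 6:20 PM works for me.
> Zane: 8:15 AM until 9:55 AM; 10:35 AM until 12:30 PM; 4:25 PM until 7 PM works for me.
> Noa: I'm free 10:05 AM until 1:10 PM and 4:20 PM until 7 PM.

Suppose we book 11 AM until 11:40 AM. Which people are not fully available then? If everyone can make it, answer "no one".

Luca: not fully free for 11:00-11:40. Pita: free for 11:00-11:40. Maria: free for 11:00-11:40. Quinn: not fully free for 11:00-11:40. Zane: free for 11:00-11:40. Noa: free for 11:00-11:40.

Luca, Quinn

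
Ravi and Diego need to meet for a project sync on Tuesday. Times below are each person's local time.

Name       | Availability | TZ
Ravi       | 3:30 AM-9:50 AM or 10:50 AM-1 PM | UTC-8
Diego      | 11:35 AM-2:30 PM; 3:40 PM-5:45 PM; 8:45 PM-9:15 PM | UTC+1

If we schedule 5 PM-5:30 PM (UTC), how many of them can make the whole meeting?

Ravi in UTC: 11:30-17:50, 18:50-21:00 (add 8h to convert from UTC-8).
Diego in UTC: 10:35-13:30, 14:40-16:45, 19:45-20:15 (subtract 1h to convert from UTC+1).
Ravi can make the full 17:00-17:30 slot — that's 1.

1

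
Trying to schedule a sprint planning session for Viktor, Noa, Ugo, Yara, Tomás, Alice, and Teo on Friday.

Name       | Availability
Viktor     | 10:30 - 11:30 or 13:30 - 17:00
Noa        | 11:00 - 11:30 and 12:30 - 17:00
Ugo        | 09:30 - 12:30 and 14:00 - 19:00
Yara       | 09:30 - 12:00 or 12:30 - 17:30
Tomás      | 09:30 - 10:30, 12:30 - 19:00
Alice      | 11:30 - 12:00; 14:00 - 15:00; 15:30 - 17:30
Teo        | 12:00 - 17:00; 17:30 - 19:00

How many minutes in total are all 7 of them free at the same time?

Viktor ∩ Noa: 11:00-11:30, 13:30-17:00.
Viktor ∩ Noa ∩ Ugo: 11:00-11:30, 14:00-17:00.
Viktor ∩ Noa ∩ Ugo ∩ Yara: 11:00-11:30, 14:00-17:00.
Viktor ∩ Noa ∩ Ugo ∩ Yara ∩ Tomás: 14:00-17:00.
Viktor ∩ Noa ∩ Ugo ∩ Yara ∩ Tomás ∩ Alice: 14:00-15:00, 15:30-17:00.
Viktor ∩ Noa ∩ Ugo ∩ Yara ∩ Tomás ∩ Alice ∩ Teo: 14:00-15:00, 15:30-17:00.
Summing the common windows: 60 + 90 = 150 minutes.

150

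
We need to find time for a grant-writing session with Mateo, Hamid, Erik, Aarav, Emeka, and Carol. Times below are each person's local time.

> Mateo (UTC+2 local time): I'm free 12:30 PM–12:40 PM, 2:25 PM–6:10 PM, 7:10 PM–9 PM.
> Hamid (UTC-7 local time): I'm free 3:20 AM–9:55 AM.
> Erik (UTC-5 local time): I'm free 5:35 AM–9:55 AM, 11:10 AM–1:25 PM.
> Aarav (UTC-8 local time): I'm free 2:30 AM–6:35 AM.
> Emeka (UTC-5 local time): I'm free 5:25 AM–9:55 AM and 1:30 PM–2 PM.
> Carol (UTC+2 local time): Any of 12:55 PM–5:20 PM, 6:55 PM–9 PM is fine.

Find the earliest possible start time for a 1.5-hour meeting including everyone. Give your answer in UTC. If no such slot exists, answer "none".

12:25

Mateo in UTC: 10:30-10:40, 12:25-16:10, 17:10-19:00 (subtract 2h to convert from UTC+2).
Hamid in UTC: 10:20-16:55 (add 7h to convert from UTC-7).
Erik in UTC: 10:35-14:55, 16:10-18:25 (add 5h to convert from UTC-5).
Aarav in UTC: 10:30-14:35 (add 8h to convert from UTC-8).
Emeka in UTC: 10:25-14:55, 18:30-19:00 (add 5h to convert from UTC-5).
Carol in UTC: 10:55-15:20, 16:55-19:00 (subtract 2h to convert from UTC+2).
Mateo ∩ Hamid: 10:30-10:40, 12:25-16:10.
Mateo ∩ Hamid ∩ Erik: 10:35-10:40, 12:25-14:55.
Mateo ∩ Hamid ∩ Erik ∩ Aarav: 10:35-10:40, 12:25-14:35.
Mateo ∩ Hamid ∩ Erik ∩ Aarav ∩ Emeka: 10:35-10:40, 12:25-14:35.
Mateo ∩ Hamid ∩ Erik ∩ Aarav ∩ Emeka ∩ Carol: 12:25-14:35.
The first common window of at least 90 minutes is 12:25-14:35, so the earliest start is 12:25.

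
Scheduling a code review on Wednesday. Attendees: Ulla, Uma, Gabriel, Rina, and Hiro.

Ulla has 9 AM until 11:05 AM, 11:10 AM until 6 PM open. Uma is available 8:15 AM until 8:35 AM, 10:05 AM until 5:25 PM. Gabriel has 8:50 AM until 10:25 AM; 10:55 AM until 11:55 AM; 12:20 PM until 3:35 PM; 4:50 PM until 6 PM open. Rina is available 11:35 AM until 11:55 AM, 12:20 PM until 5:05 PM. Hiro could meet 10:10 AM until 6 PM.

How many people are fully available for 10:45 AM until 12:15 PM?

2

Uma and Hiro can make the full 10:45-12:15 slot — that's 2.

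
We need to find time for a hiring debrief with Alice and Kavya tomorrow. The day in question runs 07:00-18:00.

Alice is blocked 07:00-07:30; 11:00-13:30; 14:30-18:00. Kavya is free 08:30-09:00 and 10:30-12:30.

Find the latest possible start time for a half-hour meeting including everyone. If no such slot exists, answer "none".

10:30

Alice free: 07:30-11:00, 13:30-14:30 (invert busy blocks within the working day).
Kavya free: 08:30-09:00, 10:30-12:30.
Alice ∩ Kavya: 08:30-09:00, 10:30-11:00.
So the common availability across everyone is 08:30-09:00, 10:30-11:00.
The last common window of at least 30 minutes is 10:30-11:00; a 30-minute meeting can start as late as 10:30 and still end by 11:00.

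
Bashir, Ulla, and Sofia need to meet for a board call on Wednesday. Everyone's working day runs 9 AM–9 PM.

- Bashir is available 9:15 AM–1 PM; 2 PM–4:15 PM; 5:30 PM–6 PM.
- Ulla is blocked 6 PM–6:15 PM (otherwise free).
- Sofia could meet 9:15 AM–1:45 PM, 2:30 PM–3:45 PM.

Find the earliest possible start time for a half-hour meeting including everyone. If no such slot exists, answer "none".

Bashir free: 09:15-13:00, 14:00-16:15, 17:30-18:00.
Ulla free: 09:00-18:00, 18:15-21:00 (invert busy blocks within the working day).
Sofia free: 09:15-13:45, 14:30-15:45.
Bashir ∩ Ulla: 09:15-13:00, 14:00-16:15, 17:30-18:00.
Bashir ∩ Ulla ∩ Sofia: 09:15-13:00, 14:30-15:45.
Those are the intersection windows.
The first common window of at least 30 minutes is 09:15-13:00, so the earliest start is 09:15.

09:15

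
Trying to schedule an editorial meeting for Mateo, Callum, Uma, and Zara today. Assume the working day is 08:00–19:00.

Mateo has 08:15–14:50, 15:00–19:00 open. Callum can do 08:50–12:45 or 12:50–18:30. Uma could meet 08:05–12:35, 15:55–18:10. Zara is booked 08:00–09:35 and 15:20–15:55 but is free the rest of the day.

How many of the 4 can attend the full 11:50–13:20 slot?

2

Mateo free: 08:15-14:50, 15:00-19:00.
Callum free: 08:50-12:45, 12:50-18:30.
Uma free: 08:05-12:35, 15:55-18:10.
Zara free: 09:35-15:20, 15:55-19:00 (invert busy blocks within the working day).
Mateo and Zara can make the full 11:50-13:20 slot — that's 2.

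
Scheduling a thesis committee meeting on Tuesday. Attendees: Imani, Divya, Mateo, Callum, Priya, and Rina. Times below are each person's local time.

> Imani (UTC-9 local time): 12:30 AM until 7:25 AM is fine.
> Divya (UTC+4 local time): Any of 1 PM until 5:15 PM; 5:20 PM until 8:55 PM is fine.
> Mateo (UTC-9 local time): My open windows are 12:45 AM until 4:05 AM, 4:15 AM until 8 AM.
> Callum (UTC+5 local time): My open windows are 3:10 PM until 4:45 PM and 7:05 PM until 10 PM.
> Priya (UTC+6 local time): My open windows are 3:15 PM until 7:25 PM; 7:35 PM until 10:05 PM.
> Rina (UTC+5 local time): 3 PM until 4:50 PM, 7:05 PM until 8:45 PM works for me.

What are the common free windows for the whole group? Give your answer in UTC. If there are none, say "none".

Imani in UTC: 09:30-16:25 (add 9h to convert from UTC-9).
Divya in UTC: 09:00-13:15, 13:20-16:55 (subtract 4h to convert from UTC+4).
Mateo in UTC: 09:45-13:05, 13:15-17:00 (add 9h to convert from UTC-9).
Callum in UTC: 10:10-11:45, 14:05-17:00 (subtract 5h to convert from UTC+5).
Priya in UTC: 09:15-13:25, 13:35-16:05 (subtract 6h to convert from UTC+6).
Rina in UTC: 10:00-11:50, 14:05-15:45 (subtract 5h to convert from UTC+5).
Imani ∩ Divya: 09:30-13:15, 13:20-16:25.
Imani ∩ Divya ∩ Mateo: 09:45-13:05, 13:20-16:25.
Imani ∩ Divya ∩ Mateo ∩ Callum: 10:10-11:45, 14:05-16:25.
Imani ∩ Divya ∩ Mateo ∩ Callum ∩ Priya: 10:10-11:45, 14:05-16:05.
Imani ∩ Divya ∩ Mateo ∩ Callum ∩ Priya ∩ Rina: 10:10-11:45, 14:05-15:45.
So the common availability across everyone is 10:10-11:45, 14:05-15:45.

10:10-11:45, 14:05-15:45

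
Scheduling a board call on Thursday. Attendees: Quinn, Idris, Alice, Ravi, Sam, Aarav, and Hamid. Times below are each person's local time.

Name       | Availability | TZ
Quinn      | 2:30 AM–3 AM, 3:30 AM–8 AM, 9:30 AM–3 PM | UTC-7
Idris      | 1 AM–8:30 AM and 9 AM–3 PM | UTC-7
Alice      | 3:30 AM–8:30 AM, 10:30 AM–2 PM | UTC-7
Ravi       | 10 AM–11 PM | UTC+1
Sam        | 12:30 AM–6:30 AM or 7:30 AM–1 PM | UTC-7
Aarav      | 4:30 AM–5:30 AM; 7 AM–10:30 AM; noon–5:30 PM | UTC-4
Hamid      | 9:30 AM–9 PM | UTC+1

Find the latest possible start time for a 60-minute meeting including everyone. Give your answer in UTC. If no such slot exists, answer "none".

Quinn in UTC: 09:30-10:00, 10:30-15:00, 16:30-22:00 (add 7h to convert from UTC-7).
Idris in UTC: 08:00-15:30, 16:00-22:00 (add 7h to convert from UTC-7).
Alice in UTC: 10:30-15:30, 17:30-21:00 (add 7h to convert from UTC-7).
Ravi in UTC: 09:00-22:00 (subtract 1h to convert from UTC+1).
Sam in UTC: 07:30-13:30, 14:30-20:00 (add 7h to convert from UTC-7).
Aarav in UTC: 08:30-09:30, 11:00-14:30, 16:00-21:30 (add 4h to convert from UTC-4).
Hamid in UTC: 08:30-20:00 (subtract 1h to convert from UTC+1).
Quinn ∩ Idris: 09:30-10:00, 10:30-15:00, 16:30-22:00.
Quinn ∩ Idris ∩ Alice: 10:30-15:00, 17:30-21:00.
Quinn ∩ Idris ∩ Alice ∩ Ravi: 10:30-15:00, 17:30-21:00.
Quinn ∩ Idris ∩ Alice ∩ Ravi ∩ Sam: 10:30-13:30, 14:30-15:00, 17:30-20:00.
Quinn ∩ Idris ∩ Alice ∩ Ravi ∩ Sam ∩ Aarav: 11:00-13:30, 17:30-20:00.
Quinn ∩ Idris ∩ Alice ∩ Ravi ∩ Sam ∩ Aarav ∩ Hamid: 11:00-13:30, 17:30-20:00.
The last common window of at least 60 minutes is 17:30-20:00; a 60-minute meeting can start as late as 19:00 and still end by 20:00.

19:00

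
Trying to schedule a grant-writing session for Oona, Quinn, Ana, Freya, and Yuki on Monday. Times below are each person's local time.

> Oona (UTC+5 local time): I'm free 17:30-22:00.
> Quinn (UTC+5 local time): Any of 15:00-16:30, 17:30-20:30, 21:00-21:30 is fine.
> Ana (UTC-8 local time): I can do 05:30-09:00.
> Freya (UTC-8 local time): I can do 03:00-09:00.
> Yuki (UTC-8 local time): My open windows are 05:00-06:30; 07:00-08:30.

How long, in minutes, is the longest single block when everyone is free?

Oona in UTC: 12:30-17:00 (subtract 5h to convert from UTC+5).
Quinn in UTC: 10:00-11:30, 12:30-15:30, 16:00-16:30 (subtract 5h to convert from UTC+5).
Ana in UTC: 13:30-17:00 (add 8h to convert from UTC-8).
Freya in UTC: 11:00-17:00 (add 8h to convert from UTC-8).
Yuki in UTC: 13:00-14:30, 15:00-16:30 (add 8h to convert from UTC-8).
Oona ∩ Quinn: 12:30-15:30, 16:00-16:30.
Oona ∩ Quinn ∩ Ana: 13:30-15:30, 16:00-16:30.
Oona ∩ Quinn ∩ Ana ∩ Freya: 13:30-15:30, 16:00-16:30.
Oona ∩ Quinn ∩ Ana ∩ Freya ∩ Yuki: 13:30-14:30, 15:00-15:30, 16:00-16:30.
The longest is 13:30-14:30 at 60 minutes.

60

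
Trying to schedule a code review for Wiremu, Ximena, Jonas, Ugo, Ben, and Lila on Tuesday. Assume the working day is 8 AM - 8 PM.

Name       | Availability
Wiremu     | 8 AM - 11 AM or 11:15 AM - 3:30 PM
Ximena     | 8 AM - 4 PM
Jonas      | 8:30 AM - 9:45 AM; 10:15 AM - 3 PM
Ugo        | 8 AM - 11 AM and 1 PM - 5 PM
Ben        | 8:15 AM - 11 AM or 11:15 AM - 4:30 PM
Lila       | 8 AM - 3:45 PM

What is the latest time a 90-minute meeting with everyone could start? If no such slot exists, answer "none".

Wiremu ∩ Ximena: 08:00-11:00, 11:15-15:30.
Wiremu ∩ Ximena ∩ Jonas: 08:30-09:45, 10:15-11:00, 11:15-15:00.
Wiremu ∩ Ximena ∩ Jonas ∩ Ugo: 08:30-09:45, 10:15-11:00, 13:00-15:00.
Wiremu ∩ Ximena ∩ Jonas ∩ Ugo ∩ Ben: 08:30-09:45, 10:15-11:00, 13:00-15:00.
Wiremu ∩ Ximena ∩ Jonas ∩ Ugo ∩ Ben ∩ Lila: 08:30-09:45, 10:15-11:00, 13:00-15:00.
The last common window of at least 90 minutes is 13:00-15:00; a 90-minute meeting can start as late as 13:30 and still end by 15:00.

13:30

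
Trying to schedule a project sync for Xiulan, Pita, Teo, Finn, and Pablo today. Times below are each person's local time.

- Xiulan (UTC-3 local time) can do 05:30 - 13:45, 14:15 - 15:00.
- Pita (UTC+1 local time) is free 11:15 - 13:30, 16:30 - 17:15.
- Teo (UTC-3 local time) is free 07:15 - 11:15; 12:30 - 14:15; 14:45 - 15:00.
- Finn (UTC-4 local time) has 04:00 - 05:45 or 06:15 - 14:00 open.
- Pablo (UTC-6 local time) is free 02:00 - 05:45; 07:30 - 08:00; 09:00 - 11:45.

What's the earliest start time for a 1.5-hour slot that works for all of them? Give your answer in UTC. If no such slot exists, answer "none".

10:15

Xiulan in UTC: 08:30-16:45, 17:15-18:00 (add 3h to convert from UTC-3).
Pita in UTC: 10:15-12:30, 15:30-16:15 (subtract 1h to convert from UTC+1).
Teo in UTC: 10:15-14:15, 15:30-17:15, 17:45-18:00 (add 3h to convert from UTC-3).
Finn in UTC: 08:00-09:45, 10:15-18:00 (add 4h to convert from UTC-4).
Pablo in UTC: 08:00-11:45, 13:30-14:00, 15:00-17:45 (add 6h to convert from UTC-6).
Xiulan ∩ Pita: 10:15-12:30, 15:30-16:15.
Xiulan ∩ Pita ∩ Teo: 10:15-12:30, 15:30-16:15.
Xiulan ∩ Pita ∩ Teo ∩ Finn: 10:15-12:30, 15:30-16:15.
Xiulan ∩ Pita ∩ Teo ∩ Finn ∩ Pablo: 10:15-11:45, 15:30-16:15.
Those are the intersection windows.
The first common window of at least 90 minutes is 10:15-11:45, so the earliest start is 10:15.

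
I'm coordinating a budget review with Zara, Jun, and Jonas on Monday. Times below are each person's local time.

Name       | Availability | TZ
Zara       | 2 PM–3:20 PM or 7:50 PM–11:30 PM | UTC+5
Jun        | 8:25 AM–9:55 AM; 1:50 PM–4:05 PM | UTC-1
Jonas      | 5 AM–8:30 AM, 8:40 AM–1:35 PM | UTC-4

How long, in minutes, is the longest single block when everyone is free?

Zara in UTC: 09:00-10:20, 14:50-18:30 (subtract 5h to convert from UTC+5).
Jun in UTC: 09:25-10:55, 14:50-17:05 (add 1h to convert from UTC-1).
Jonas in UTC: 09:00-12:30, 12:40-17:35 (add 4h to convert from UTC-4).
Zara ∩ Jun: 09:25-10:20, 14:50-17:05.
Zara ∩ Jun ∩ Jonas: 09:25-10:20, 14:50-17:05.
So the common availability across everyone is 09:25-10:20, 14:50-17:05.
The longest is 14:50-17:05 at 135 minutes.

135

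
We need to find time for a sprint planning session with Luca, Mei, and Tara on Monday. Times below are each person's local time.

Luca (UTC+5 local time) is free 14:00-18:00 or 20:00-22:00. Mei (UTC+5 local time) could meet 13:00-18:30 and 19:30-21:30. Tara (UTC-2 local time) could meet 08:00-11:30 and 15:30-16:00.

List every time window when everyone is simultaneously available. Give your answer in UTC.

Luca in UTC: 09:00-13:00, 15:00-17:00 (subtract 5h to convert from UTC+5).
Mei in UTC: 08:00-13:30, 14:30-16:30 (subtract 5h to convert from UTC+5).
Tara in UTC: 10:00-13:30, 17:30-18:00 (add 2h to convert from UTC-2).
Luca ∩ Mei: 09:00-13:00, 15:00-16:30.
Luca ∩ Mei ∩ Tara: 10:00-13:00.

10:00-13:00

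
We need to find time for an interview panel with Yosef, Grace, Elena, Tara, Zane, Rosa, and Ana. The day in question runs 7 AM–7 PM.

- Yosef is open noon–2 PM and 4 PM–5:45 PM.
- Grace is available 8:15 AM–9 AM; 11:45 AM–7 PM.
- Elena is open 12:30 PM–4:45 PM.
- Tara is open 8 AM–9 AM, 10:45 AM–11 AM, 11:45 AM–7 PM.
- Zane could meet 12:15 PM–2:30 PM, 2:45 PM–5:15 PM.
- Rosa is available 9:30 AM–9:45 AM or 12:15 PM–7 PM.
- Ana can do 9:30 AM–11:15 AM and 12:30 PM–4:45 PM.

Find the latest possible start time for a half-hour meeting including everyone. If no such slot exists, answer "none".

16:15

Yosef ∩ Grace: 12:00-14:00, 16:00-17:45.
Yosef ∩ Grace ∩ Elena: 12:30-14:00, 16:00-16:45.
Yosef ∩ Grace ∩ Elena ∩ Tara: 12:30-14:00, 16:00-16:45.
Yosef ∩ Grace ∩ Elena ∩ Tara ∩ Zane: 12:30-14:00, 16:00-16:45.
Yosef ∩ Grace ∩ Elena ∩ Tara ∩ Zane ∩ Rosa: 12:30-14:00, 16:00-16:45.
Yosef ∩ Grace ∩ Elena ∩ Tara ∩ Zane ∩ Rosa ∩ Ana: 12:30-14:00, 16:00-16:45.
So the common availability across everyone is 12:30-14:00, 16:00-16:45.
The last common window of at least 30 minutes is 16:00-16:45; a 30-minute meeting can start as late as 16:15 and still end by 16:45.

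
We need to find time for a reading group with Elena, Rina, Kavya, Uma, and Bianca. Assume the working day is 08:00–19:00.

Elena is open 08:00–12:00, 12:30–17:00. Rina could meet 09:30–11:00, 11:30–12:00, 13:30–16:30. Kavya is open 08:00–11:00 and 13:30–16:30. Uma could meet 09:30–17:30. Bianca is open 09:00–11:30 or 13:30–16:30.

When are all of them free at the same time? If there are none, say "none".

Elena ∩ Rina: 09:30-11:00, 11:30-12:00, 13:30-16:30.
Elena ∩ Rina ∩ Kavya: 09:30-11:00, 13:30-16:30.
Elena ∩ Rina ∩ Kavya ∩ Uma: 09:30-11:00, 13:30-16:30.
Elena ∩ Rina ∩ Kavya ∩ Uma ∩ Bianca: 09:30-11:00, 13:30-16:30.

09:30-11:00, 13:30-16:30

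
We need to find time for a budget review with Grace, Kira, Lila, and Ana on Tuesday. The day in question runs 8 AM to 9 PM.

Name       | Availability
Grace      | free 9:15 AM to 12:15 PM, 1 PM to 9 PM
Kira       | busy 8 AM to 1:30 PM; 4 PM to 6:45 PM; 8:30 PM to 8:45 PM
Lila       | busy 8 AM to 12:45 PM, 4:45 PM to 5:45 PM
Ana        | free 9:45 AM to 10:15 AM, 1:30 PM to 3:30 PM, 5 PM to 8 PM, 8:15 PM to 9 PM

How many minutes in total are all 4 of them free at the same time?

Grace free: 09:15-12:15, 13:00-21:00.
Kira free: 13:30-16:00, 18:45-20:30, 20:45-21:00 (invert busy blocks within the working day).
Lila free: 12:45-16:45, 17:45-21:00 (invert busy blocks within the working day).
Ana free: 09:45-10:15, 13:30-15:30, 17:00-20:00, 20:15-21:00.
Grace ∩ Kira: 13:30-16:00, 18:45-20:30, 20:45-21:00.
Grace ∩ Kira ∩ Lila: 13:30-16:00, 18:45-20:30, 20:45-21:00.
Grace ∩ Kira ∩ Lila ∩ Ana: 13:30-15:30, 18:45-20:00, 20:15-20:30, 20:45-21:00.
Summing the common windows: 120 + 75 + 15 + 15 = 225 minutes.

225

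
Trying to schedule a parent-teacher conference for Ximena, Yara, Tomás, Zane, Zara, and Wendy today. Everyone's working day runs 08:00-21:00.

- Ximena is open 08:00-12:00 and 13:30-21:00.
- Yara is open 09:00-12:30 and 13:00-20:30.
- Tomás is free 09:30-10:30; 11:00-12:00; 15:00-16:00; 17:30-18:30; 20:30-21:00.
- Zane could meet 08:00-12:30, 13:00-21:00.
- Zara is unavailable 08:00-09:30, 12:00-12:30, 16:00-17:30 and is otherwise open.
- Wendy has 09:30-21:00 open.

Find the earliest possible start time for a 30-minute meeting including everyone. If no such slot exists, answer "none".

09:30

Ximena free: 08:00-12:00, 13:30-21:00.
Yara free: 09:00-12:30, 13:00-20:30.
Tomás free: 09:30-10:30, 11:00-12:00, 15:00-16:00, 17:30-18:30, 20:30-21:00.
Zane free: 08:00-12:30, 13:00-21:00.
Zara free: 09:30-12:00, 12:30-16:00, 17:30-21:00 (invert busy blocks within the working day).
Wendy free: 09:30-21:00.
Ximena ∩ Yara: 09:00-12:00, 13:30-20:30.
Ximena ∩ Yara ∩ Tomás: 09:30-10:30, 11:00-12:00, 15:00-16:00, 17:30-18:30.
Ximena ∩ Yara ∩ Tomás ∩ Zane: 09:30-10:30, 11:00-12:00, 15:00-16:00, 17:30-18:30.
Ximena ∩ Yara ∩ Tomás ∩ Zane ∩ Zara: 09:30-10:30, 11:00-12:00, 15:00-16:00, 17:30-18:30.
Ximena ∩ Yara ∩ Tomás ∩ Zane ∩ Zara ∩ Wendy: 09:30-10:30, 11:00-12:00, 15:00-16:00, 17:30-18:30.
The first common window of at least 30 minutes is 09:30-10:30, so the earliest start is 09:30.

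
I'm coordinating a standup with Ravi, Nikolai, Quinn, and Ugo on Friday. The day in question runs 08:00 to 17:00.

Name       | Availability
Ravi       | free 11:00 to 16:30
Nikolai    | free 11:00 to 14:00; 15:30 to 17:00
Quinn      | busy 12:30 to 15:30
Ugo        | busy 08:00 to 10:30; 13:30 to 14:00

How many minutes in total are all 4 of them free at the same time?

Ravi free: 11:00-16:30.
Nikolai free: 11:00-14:00, 15:30-17:00.
Quinn free: 08:00-12:30, 15:30-17:00 (invert busy blocks within the working day).
Ugo free: 10:30-13:30, 14:00-17:00 (invert busy blocks within the working day).
Ravi ∩ Nikolai: 11:00-14:00, 15:30-16:30.
Ravi ∩ Nikolai ∩ Quinn: 11:00-12:30, 15:30-16:30.
Ravi ∩ Nikolai ∩ Quinn ∩ Ugo: 11:00-12:30, 15:30-16:30.
Summing the common windows: 90 + 60 = 150 minutes.

150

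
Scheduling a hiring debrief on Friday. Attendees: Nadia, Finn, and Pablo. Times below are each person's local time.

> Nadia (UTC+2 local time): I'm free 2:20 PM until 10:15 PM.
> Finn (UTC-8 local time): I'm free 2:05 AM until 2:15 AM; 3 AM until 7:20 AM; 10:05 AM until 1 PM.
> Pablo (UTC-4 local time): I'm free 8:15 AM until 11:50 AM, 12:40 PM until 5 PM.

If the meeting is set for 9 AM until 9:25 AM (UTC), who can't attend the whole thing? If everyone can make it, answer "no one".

Nadia in UTC: 12:20-20:15 (subtract 2h to convert from UTC+2).
Finn in UTC: 10:05-10:15, 11:00-15:20, 18:05-21:00 (add 8h to convert from UTC-8).
Pablo in UTC: 12:15-15:50, 16:40-21:00 (add 4h to convert from UTC-4).
Nadia: not fully free for 09:00-09:25. Finn: not fully free for 09:00-09:25. Pablo: not fully free for 09:00-09:25.

Finn, Nadia, Pablo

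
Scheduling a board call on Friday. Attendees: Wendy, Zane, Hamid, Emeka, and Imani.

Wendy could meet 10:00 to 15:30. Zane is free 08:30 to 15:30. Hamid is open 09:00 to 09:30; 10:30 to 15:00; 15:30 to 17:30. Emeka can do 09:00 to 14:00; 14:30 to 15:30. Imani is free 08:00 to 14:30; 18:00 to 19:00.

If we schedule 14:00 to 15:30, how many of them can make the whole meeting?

Wendy and Zane can make the full 14:00-15:30 slot — that's 2.

2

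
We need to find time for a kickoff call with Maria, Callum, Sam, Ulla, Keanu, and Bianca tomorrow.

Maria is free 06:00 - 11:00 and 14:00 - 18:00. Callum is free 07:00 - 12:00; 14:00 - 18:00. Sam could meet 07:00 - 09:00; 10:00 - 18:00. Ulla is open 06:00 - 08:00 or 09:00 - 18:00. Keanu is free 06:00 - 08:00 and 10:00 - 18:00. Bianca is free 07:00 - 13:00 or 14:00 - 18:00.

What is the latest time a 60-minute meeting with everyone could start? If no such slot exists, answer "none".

Maria ∩ Callum: 07:00-11:00, 14:00-18:00.
Maria ∩ Callum ∩ Sam: 07:00-09:00, 10:00-11:00, 14:00-18:00.
Maria ∩ Callum ∩ Sam ∩ Ulla: 07:00-08:00, 10:00-11:00, 14:00-18:00.
Maria ∩ Callum ∩ Sam ∩ Ulla ∩ Keanu: 07:00-08:00, 10:00-11:00, 14:00-18:00.
Maria ∩ Callum ∩ Sam ∩ Ulla ∩ Keanu ∩ Bianca: 07:00-08:00, 10:00-11:00, 14:00-18:00.
Those are the intersection windows.
The last common window of at least 60 minutes is 14:00-18:00; a 60-minute meeting can start as late as 17:00 and still end by 18:00.

17:00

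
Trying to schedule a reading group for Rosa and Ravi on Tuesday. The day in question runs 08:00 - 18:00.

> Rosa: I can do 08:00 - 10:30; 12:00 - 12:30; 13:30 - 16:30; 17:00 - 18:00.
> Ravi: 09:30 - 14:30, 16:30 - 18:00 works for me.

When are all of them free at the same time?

09:30-10:30, 12:00-12:30, 13:30-14:30, 17:00-18:00

Rosa ∩ Ravi: 09:30-10:30, 12:00-12:30, 13:30-14:30, 17:00-18:00.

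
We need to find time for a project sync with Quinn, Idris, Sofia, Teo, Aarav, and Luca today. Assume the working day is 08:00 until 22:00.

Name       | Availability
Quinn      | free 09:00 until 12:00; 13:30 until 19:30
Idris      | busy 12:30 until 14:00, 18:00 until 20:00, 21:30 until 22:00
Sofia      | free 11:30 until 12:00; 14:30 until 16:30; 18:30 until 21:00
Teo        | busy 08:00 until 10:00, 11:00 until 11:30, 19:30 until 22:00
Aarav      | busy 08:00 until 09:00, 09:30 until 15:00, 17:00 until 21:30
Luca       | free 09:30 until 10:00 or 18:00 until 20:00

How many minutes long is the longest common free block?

0

Quinn free: 09:00-12:00, 13:30-19:30.
Idris free: 08:00-12:30, 14:00-18:00, 20:00-21:30 (invert busy blocks within the working day).
Sofia free: 11:30-12:00, 14:30-16:30, 18:30-21:00.
Teo free: 10:00-11:00, 11:30-19:30 (invert busy blocks within the working day).
Aarav free: 09:00-09:30, 15:00-17:00, 21:30-22:00 (invert busy blocks within the working day).
Luca free: 09:30-10:00, 18:00-20:00.
Quinn ∩ Idris: 09:00-12:00, 14:00-18:00.
Quinn ∩ Idris ∩ Sofia: 11:30-12:00, 14:30-16:30.
Quinn ∩ Idris ∩ Sofia ∩ Teo: 11:30-12:00, 14:30-16:30.
Quinn ∩ Idris ∩ Sofia ∩ Teo ∩ Aarav: 15:00-16:30.
Quinn ∩ Idris ∩ Sofia ∩ Teo ∩ Aarav ∩ Luca: ∅.
There is no time when everyone is free.
No common window exists, so the longest block is 0 minutes.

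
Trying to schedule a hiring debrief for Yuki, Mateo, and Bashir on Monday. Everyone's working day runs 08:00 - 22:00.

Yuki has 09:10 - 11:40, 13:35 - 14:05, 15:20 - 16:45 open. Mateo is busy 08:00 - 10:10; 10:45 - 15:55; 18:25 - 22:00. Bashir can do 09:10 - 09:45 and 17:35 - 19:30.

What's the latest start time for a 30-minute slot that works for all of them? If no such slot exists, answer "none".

Yuki free: 09:10-11:40, 13:35-14:05, 15:20-16:45.
Mateo free: 10:10-10:45, 15:55-18:25 (invert busy blocks within the working day).
Bashir free: 09:10-09:45, 17:35-19:30.
Yuki ∩ Mateo: 10:10-10:45, 15:55-16:45.
Yuki ∩ Mateo ∩ Bashir: ∅.
There is no time when everyone is free.
No common window is at least 30 minutes long.

none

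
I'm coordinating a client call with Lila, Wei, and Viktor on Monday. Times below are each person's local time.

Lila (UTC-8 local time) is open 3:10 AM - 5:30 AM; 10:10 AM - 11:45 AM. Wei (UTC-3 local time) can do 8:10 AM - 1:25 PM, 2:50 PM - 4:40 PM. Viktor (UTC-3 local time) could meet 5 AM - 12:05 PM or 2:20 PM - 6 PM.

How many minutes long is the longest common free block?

140

Lila in UTC: 11:10-13:30, 18:10-19:45 (add 8h to convert from UTC-8).
Wei in UTC: 11:10-16:25, 17:50-19:40 (add 3h to convert from UTC-3).
Viktor in UTC: 08:00-15:05, 17:20-21:00 (add 3h to convert from UTC-3).
Lila ∩ Wei: 11:10-13:30, 18:10-19:40.
Lila ∩ Wei ∩ Viktor: 11:10-13:30, 18:10-19:40.
Those are the intersection windows.
The longest is 11:10-13:30 at 140 minutes.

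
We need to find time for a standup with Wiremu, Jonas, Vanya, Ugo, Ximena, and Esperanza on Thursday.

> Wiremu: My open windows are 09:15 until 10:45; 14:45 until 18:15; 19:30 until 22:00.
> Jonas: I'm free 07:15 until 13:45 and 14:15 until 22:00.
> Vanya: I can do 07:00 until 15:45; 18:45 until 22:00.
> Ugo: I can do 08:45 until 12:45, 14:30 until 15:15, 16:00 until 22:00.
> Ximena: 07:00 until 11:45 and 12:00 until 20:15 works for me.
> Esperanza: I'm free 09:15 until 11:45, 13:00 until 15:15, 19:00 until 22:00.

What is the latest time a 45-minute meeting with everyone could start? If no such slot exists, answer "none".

19:30

Wiremu ∩ Jonas: 09:15-10:45, 14:45-18:15, 19:30-22:00.
Wiremu ∩ Jonas ∩ Vanya: 09:15-10:45, 14:45-15:45, 19:30-22:00.
Wiremu ∩ Jonas ∩ Vanya ∩ Ugo: 09:15-10:45, 14:45-15:15, 19:30-22:00.
Wiremu ∩ Jonas ∩ Vanya ∩ Ugo ∩ Ximena: 09:15-10:45, 14:45-15:15, 19:30-20:15.
Wiremu ∩ Jonas ∩ Vanya ∩ Ugo ∩ Ximena ∩ Esperanza: 09:15-10:45, 14:45-15:15, 19:30-20:15.
The last common window of at least 45 minutes is 19:30-20:15; a 45-minute meeting can start as late as 19:30 and still end by 20:15.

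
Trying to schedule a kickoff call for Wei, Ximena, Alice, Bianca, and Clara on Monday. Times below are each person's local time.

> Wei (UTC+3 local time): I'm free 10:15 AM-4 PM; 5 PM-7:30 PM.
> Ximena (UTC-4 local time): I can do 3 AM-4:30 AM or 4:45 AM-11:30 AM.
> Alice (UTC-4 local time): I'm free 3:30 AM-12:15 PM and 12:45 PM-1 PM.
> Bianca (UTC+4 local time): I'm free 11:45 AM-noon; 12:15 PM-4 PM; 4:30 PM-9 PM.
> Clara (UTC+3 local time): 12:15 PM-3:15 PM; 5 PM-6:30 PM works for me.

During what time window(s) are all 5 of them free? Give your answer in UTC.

Wei in UTC: 07:15-13:00, 14:00-16:30 (subtract 3h to convert from UTC+3).
Ximena in UTC: 07:00-08:30, 08:45-15:30 (add 4h to convert from UTC-4).
Alice in UTC: 07:30-16:15, 16:45-17:00 (add 4h to convert from UTC-4).
Bianca in UTC: 07:45-08:00, 08:15-12:00, 12:30-17:00 (subtract 4h to convert from UTC+4).
Clara in UTC: 09:15-12:15, 14:00-15:30 (subtract 3h to convert from UTC+3).
Wei ∩ Ximena: 07:15-08:30, 08:45-13:00, 14:00-15:30.
Wei ∩ Ximena ∩ Alice: 07:30-08:30, 08:45-13:00, 14:00-15:30.
Wei ∩ Ximena ∩ Alice ∩ Bianca: 07:45-08:00, 08:15-08:30, 08:45-12:00, 12:30-13:00, 14:00-15:30.
Wei ∩ Ximena ∩ Alice ∩ Bianca ∩ Clara: 09:15-12:00, 14:00-15:30.

09:15-12:00, 14:00-15:30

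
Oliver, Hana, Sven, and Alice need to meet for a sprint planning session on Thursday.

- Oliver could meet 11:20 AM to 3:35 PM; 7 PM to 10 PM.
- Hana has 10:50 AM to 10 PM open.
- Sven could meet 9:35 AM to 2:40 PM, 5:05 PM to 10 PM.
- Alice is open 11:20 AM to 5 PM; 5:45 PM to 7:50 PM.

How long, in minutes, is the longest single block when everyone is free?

200

Oliver ∩ Hana: 11:20-15:35, 19:00-22:00.
Oliver ∩ Hana ∩ Sven: 11:20-14:40, 19:00-22:00.
Oliver ∩ Hana ∩ Sven ∩ Alice: 11:20-14:40, 19:00-19:50.
The longest is 11:20-14:40 at 200 minutes.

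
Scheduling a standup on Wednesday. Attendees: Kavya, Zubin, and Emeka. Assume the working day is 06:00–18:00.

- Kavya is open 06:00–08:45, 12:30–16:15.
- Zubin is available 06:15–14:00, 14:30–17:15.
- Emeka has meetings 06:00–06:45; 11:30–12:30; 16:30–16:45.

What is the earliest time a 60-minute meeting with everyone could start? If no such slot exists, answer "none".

Kavya free: 06:00-08:45, 12:30-16:15.
Zubin free: 06:15-14:00, 14:30-17:15.
Emeka free: 06:45-11:30, 12:30-16:30, 16:45-18:00 (invert busy blocks within the working day).
Kavya ∩ Zubin: 06:15-08:45, 12:30-14:00, 14:30-16:15.
Kavya ∩ Zubin ∩ Emeka: 06:45-08:45, 12:30-14:00, 14:30-16:15.
So the common availability across everyone is 06:45-08:45, 12:30-14:00, 14:30-16:15.
The first common window of at least 60 minutes is 06:45-08:45, so the earliest start is 06:45.

06:45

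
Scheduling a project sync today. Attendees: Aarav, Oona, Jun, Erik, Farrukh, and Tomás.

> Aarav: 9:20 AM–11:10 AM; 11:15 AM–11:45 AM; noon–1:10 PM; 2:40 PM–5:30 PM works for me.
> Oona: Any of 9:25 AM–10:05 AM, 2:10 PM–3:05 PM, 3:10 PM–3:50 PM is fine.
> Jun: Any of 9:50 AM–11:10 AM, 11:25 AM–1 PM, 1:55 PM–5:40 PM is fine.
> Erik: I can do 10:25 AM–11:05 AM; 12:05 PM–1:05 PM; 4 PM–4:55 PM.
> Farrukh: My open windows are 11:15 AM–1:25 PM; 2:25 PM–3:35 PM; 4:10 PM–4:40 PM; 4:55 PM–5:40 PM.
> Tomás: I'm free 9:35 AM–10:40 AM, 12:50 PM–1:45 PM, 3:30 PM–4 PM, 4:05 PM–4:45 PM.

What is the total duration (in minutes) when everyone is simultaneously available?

0

Aarav ∩ Oona: 09:25-10:05, 14:40-15:05, 15:10-15:50.
Aarav ∩ Oona ∩ Jun: 09:50-10:05, 14:40-15:05, 15:10-15:50.
Aarav ∩ Oona ∩ Jun ∩ Erik: ∅.
Aarav ∩ Oona ∩ Jun ∩ Erik ∩ Farrukh: ∅.
Aarav ∩ Oona ∩ Jun ∩ Erik ∩ Farrukh ∩ Tomás: ∅.
There is no time when everyone is free.
There is no common window, so the total is 0 minutes.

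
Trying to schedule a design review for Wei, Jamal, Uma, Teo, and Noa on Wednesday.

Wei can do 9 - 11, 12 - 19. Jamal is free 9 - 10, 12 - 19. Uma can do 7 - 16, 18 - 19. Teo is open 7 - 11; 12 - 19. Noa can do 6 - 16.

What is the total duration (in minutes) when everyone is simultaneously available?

Wei ∩ Jamal: 09:00-10:00, 12:00-19:00.
Wei ∩ Jamal ∩ Uma: 09:00-10:00, 12:00-16:00, 18:00-19:00.
Wei ∩ Jamal ∩ Uma ∩ Teo: 09:00-10:00, 12:00-16:00, 18:00-19:00.
Wei ∩ Jamal ∩ Uma ∩ Teo ∩ Noa: 09:00-10:00, 12:00-16:00.
Those are the intersection windows.
Summing the common windows: 60 + 240 = 300 minutes.

300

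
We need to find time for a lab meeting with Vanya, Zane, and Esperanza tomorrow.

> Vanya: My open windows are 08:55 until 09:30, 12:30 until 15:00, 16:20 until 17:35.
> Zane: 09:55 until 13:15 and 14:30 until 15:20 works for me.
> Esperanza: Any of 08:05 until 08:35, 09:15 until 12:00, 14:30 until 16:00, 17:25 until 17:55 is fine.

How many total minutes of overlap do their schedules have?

Vanya ∩ Zane: 12:30-13:15, 14:30-15:00.
Vanya ∩ Zane ∩ Esperanza: 14:30-15:00.
That's a single block of 30 minutes.

30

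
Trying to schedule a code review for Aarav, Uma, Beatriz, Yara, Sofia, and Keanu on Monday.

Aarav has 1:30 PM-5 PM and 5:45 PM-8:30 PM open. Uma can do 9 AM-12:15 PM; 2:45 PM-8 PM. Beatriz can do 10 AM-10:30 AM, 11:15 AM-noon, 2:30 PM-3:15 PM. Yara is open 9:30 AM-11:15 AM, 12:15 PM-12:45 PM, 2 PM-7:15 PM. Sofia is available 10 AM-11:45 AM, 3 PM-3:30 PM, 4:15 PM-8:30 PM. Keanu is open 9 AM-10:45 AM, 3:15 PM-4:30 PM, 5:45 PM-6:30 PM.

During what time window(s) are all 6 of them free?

none

Aarav ∩ Uma: 14:45-17:00, 17:45-20:00.
Aarav ∩ Uma ∩ Beatriz: 14:45-15:15.
Aarav ∩ Uma ∩ Beatriz ∩ Yara: 14:45-15:15.
Aarav ∩ Uma ∩ Beatriz ∩ Yara ∩ Sofia: 15:00-15:15.
Aarav ∩ Uma ∩ Beatriz ∩ Yara ∩ Sofia ∩ Keanu: ∅.
There is no time when everyone is free.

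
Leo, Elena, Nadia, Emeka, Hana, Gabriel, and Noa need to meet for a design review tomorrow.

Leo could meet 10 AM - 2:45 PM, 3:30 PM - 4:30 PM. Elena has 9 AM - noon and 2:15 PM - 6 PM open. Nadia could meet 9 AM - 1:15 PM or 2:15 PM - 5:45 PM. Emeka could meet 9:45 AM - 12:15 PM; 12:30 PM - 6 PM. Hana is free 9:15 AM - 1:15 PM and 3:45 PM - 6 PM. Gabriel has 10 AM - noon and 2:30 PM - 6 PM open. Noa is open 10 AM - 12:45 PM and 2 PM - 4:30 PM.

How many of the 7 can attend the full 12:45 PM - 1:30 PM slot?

Leo and Emeka can make the full 12:45-13:30 slot — that's 2.

2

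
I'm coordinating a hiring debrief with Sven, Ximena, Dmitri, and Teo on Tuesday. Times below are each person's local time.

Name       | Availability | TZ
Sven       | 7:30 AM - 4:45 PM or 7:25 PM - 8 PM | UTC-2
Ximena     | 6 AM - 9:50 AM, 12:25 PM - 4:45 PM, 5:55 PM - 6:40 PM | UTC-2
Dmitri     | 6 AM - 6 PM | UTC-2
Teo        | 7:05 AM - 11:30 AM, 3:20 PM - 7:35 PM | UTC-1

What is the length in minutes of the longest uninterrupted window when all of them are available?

Sven in UTC: 09:30-18:45, 21:25-22:00 (add 2h to convert from UTC-2).
Ximena in UTC: 08:00-11:50, 14:25-18:45, 19:55-20:40 (add 2h to convert from UTC-2).
Dmitri in UTC: 08:00-20:00 (add 2h to convert from UTC-2).
Teo in UTC: 08:05-12:30, 16:20-20:35 (add 1h to convert from UTC-1).
Sven ∩ Ximena: 09:30-11:50, 14:25-18:45.
Sven ∩ Ximena ∩ Dmitri: 09:30-11:50, 14:25-18:45.
Sven ∩ Ximena ∩ Dmitri ∩ Teo: 09:30-11:50, 16:20-18:45.
The longest is 16:20-18:45 at 145 minutes.

145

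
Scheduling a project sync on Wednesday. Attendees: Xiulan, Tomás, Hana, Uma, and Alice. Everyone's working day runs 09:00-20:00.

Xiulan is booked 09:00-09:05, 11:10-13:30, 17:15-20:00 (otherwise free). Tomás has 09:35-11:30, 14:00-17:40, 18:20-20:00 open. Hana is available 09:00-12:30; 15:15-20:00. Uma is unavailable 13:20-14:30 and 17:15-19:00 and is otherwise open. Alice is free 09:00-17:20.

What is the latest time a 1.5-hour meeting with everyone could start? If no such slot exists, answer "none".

15:45

Xiulan free: 09:05-11:10, 13:30-17:15 (invert busy blocks within the working day).
Tomás free: 09:35-11:30, 14:00-17:40, 18:20-20:00.
Hana free: 09:00-12:30, 15:15-20:00.
Uma free: 09:00-13:20, 14:30-17:15, 19:00-20:00 (invert busy blocks within the working day).
Alice free: 09:00-17:20.
Xiulan ∩ Tomás: 09:35-11:10, 14:00-17:15.
Xiulan ∩ Tomás ∩ Hana: 09:35-11:10, 15:15-17:15.
Xiulan ∩ Tomás ∩ Hana ∩ Uma: 09:35-11:10, 15:15-17:15.
Xiulan ∩ Tomás ∩ Hana ∩ Uma ∩ Alice: 09:35-11:10, 15:15-17:15.
The last common window of at least 90 minutes is 15:15-17:15; a 90-minute meeting can start as late as 15:45 and still end by 17:15.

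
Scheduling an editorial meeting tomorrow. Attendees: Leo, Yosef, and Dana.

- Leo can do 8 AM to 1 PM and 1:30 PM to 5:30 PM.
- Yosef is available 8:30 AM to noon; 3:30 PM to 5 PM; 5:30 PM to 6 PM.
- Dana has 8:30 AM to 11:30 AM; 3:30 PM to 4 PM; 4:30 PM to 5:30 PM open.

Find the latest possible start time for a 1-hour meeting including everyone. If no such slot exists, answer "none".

Leo ∩ Yosef: 08:30-12:00, 15:30-17:00.
Leo ∩ Yosef ∩ Dana: 08:30-11:30, 15:30-16:00, 16:30-17:00.
The last common window of at least 60 minutes is 08:30-11:30; a 60-minute meeting can start as late as 10:30 and still end by 11:30.

10:30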